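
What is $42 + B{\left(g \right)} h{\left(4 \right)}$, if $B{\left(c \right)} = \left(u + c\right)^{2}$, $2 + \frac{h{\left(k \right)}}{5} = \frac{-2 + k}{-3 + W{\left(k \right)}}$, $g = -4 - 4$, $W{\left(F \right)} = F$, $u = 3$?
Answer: $42$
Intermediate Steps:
$g = -8$ ($g = -4 - 4 = -8$)
$h{\left(k \right)} = -10 + \frac{5 \left(-2 + k\right)}{-3 + k}$ ($h{\left(k \right)} = -10 + 5 \frac{-2 + k}{-3 + k} = -10 + \frac{5 \left(-2 + k\right)}{-3 + k}$)
$B{\left(c \right)} = \left(3 + c\right)^{2}$
$42 + B{\left(g \right)} h{\left(4 \right)} = 42 + \left(3 - 8\right)^{2} \frac{5 \left(4 - 4\right)}{-3 + 4} = 42 + \left(-5\right)^{2} \frac{5 \left(4 - 4\right)}{1} = 42 + 25 \cdot 5 \cdot 1 \cdot 0 = 42 + 25 \cdot 0 = 42 + 0 = 42$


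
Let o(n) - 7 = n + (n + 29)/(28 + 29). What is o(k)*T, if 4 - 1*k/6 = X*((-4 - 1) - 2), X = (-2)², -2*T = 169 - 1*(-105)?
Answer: -1584268/57 ≈ -27794.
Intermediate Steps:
T = -137 (T = -(169 - 1*(-105))/2 = -(169 + 105)/2 = -½*274 = -137)
X = 4
k = 192 (k = 24 - 24*((-4 - 1) - 2) = 24 - 24*(-5 - 2) = 24 - 24*(-7) = 24 - 6*(-28) = 24 + 168 = 192)
o(n) = 428/57 + 58*n/57 (o(n) = 7 + (n + (n + 29)/(28 + 29)) = 7 + (n + (29 + n)/57) = 7 + (n + (29 + n)*(1/57)) = 7 + (n + (29/57 + n/57)) = 7 + (29/57 + 58*n/57) = 428/57 + 58*n/57)
o(k)*T = (428/57 + (58/57)*192)*(-137) = (428/57 + 3712/19)*(-137) = (11564/57)*(-137) = -1584268/57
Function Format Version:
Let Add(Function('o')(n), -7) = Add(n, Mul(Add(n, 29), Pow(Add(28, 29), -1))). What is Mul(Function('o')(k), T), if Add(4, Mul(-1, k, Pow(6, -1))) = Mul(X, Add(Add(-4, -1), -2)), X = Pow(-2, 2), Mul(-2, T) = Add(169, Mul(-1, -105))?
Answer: Rational(-1584268, 57) ≈ -27794.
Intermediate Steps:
T = -137 (T = Mul(Rational(-1, 2), Add(169, Mul(-1, -105))) = Mul(Rational(-1, 2), Add(169, 105)) = Mul(Rational(-1, 2), 274) = -137)
X = 4
k = 192 (k = Add(24, Mul(-6, Mul(4, Add(Add(-4, -1), -2)))) = Add(24, Mul(-6, Mul(4, Add(-5, -2)))) = Add(24, Mul(-6, Mul(4, -7))) = Add(24, Mul(-6, -28)) = Add(24, 168) = 192)
Function('o')(n) = Add(Rational(428, 57), Mul(Rational(58, 57), n)) (Function('o')(n) = Add(7, Add(n, Mul(Add(n, 29), Pow(Add(28, 29), -1)))) = Add(7, Add(n, Mul(Add(29, n), Pow(57, -1)))) = Add(7, Add(n, Mul(Add(29, n), Rational(1, 57)))) = Add(7, Add(n, Add(Rational(29, 57), Mul(Rational(1, 57), n)))) = Add(7, Add(Rational(29, 57), Mul(Rational(58, 57), n))) = Add(Rational(428, 57), Mul(Rational(58, 57), n)))
Mul(Function('o')(k), T) = Mul(Add(Rational(428, 57), Mul(Rational(58, 57), 192)), -137) = Mul(Add(Rational(428, 57), Rational(3712, 19)), -137) = Mul(Rational(11564, 57), -137) = Rational(-1584268, 57)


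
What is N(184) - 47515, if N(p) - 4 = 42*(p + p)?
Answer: -32055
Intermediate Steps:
N(p) = 4 + 84*p (N(p) = 4 + 42*(p + p) = 4 + 42*(2*p) = 4 + 84*p)
N(184) - 47515 = (4 + 84*184) - 47515 = (4 + 15456) - 47515 = 15460 - 47515 = -32055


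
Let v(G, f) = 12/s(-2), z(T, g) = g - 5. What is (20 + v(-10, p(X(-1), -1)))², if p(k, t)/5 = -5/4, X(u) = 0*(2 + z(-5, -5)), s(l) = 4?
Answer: 529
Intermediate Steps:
z(T, g) = -5 + g
X(u) = 0 (X(u) = 0*(2 + (-5 - 5)) = 0*(2 - 10) = 0*(-8) = 0)
p(k, t) = -25/4 (p(k, t) = 5*(-5/4) = -25/4)
v(G, f) = 3 (v(G, f) = 12/4 = 12*(¼) = 3)
(20 + v(-10, p(X(-1), -1)))² = (20 + 3)² = 23² = 529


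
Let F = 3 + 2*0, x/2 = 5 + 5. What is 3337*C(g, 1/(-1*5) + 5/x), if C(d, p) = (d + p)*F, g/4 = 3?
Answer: 2412651/20 ≈ 1.2063e+5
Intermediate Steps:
g = 12 (g = 4*3 = 12)
x = 20 (x = 2*(5 + 5) = 2*10 = 20)
F = 3 (F = 3 + 0 = 3)
C(d, p) = 3*d + 3*p (C(d, p) = (d + p)*3 = 3*d + 3*p)
3337*C(g, 1/(-1*5) + 5/x) = 3337*(3*12 + 3*(1/(-1*5) + 5/20)) = 3337*(36 + 3*(-1*⅕ + 5*(1/20))) = 3337*(36 + 3*(-⅕ + ¼)) = 3337*(36 + 3*(1/20)) = 3337*(36 + 3/20) = 3337*(723/20) = 2412651/20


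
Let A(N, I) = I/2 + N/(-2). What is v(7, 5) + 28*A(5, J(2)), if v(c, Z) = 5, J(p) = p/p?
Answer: -51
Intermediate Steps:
J(p) = 1
A(N, I) = I/2 - N/2 (A(N, I) = I*(½) + N*(-½) = I/2 - N/2)
v(7, 5) + 28*A(5, J(2)) = 5 + 28*((½)*1 - ½*5) = 5 + 28*(½ - 5/2) = 5 + 28*(-2) = 5 - 56 = -51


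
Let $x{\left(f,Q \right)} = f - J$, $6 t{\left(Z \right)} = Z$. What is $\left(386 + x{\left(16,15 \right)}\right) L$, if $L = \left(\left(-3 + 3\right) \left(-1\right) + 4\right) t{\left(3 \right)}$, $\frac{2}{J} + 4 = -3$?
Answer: $\frac{5632}{7} \approx 804.57$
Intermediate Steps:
$J = - \frac{2}{7}$ ($J = \frac{2}{-4 - 3} = \frac{2}{-7} = 2 \left(- \frac{1}{7}\right) = - \frac{2}{7} \approx -0.28571$)
$t{\left(Z \right)} = \frac{Z}{6}$
$x{\left(f,Q \right)} = \frac{2}{7} + f$ ($x{\left(f,Q \right)} = f - - \frac{2}{7} = f + \frac{2}{7} = \frac{2}{7} + f$)
$L = 2$ ($L = \left(\left(-3 + 3\right) \left(-1\right) + 4\right) \frac{1}{6} \cdot 3 = \left(0 \left(-1\right) + 4\right) \frac{1}{2} = \left(0 + 4\right) \frac{1}{2} = 4 \cdot \frac{1}{2} = 2$)
$\left(386 + x{\left(16,15 \right)}\right) L = \left(386 + \left(\frac{2}{7} + 16\right)\right) 2 = \left(386 + \frac{114}{7}\right) 2 = \frac{2816}{7} \cdot 2 = \frac{5632}{7}$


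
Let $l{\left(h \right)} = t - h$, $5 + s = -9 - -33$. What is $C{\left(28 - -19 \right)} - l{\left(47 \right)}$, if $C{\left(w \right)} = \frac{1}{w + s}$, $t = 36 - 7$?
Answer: $\frac{1189}{66} \approx 18.015$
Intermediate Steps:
$t = 29$
$s = 19$ ($s = -5 - -24 = -5 + \left(-9 + 33\right) = -5 + 24 = 19$)
$l{\left(h \right)} = 29 - h$
$C{\left(w \right)} = \frac{1}{19 + w}$ ($C{\left(w \right)} = \frac{1}{w + 19} = \frac{1}{19 + w}$)
$C{\left(28 - -19 \right)} - l{\left(47 \right)} = \frac{1}{19 + \left(28 - -19\right)} - \left(29 - 47\right) = \frac{1}{19 + \left(28 + 19\right)} - \left(29 - 47\right) = \frac{1}{19 + 47} - -18 = \frac{1}{66} + 18 = \frac{1189}{66}$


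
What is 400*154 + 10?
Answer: 61610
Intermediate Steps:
400*154 + 10 = 61600 + 10 = 61610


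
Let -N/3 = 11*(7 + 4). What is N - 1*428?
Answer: -791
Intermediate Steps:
N = -363 (N = -33*(7 + 4) = -33*11 = -3*121 = -363)
N - 1*428 = -363 - 1*428 = -363 - 428 = -791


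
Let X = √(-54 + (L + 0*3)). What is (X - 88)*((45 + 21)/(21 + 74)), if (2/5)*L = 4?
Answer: -5808/95 + 132*I*√11/95 ≈ -61.137 + 4.6084*I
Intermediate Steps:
L = 10 (L = (5/2)*4 = 10)
X = 2*I*√11 (X = √(-54 + (10 + 0*3)) = √(-54 + (10 + 0)) = √(-54 + 10) = √(-44) = 2*I*√11 ≈ 6.6332*I)
(X - 88)*((45 + 21)/(21 + 74)) = (2*I*√11 - 88)*((45 + 21)/(21 + 74)) = (-88 + 2*I*√11)*(66/95) = -5808/95 + 132*I*√11/95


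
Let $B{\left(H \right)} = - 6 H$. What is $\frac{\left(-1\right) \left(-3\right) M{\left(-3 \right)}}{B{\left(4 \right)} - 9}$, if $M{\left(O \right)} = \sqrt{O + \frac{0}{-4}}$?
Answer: $- \frac{i \sqrt{3}}{11} \approx - 0.15746 i$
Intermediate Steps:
$M{\left(O \right)} = \sqrt{O}$ ($M{\left(O \right)} = \sqrt{O + 0 \left(- \frac{1}{4}\right)} = \sqrt{O + 0} = \sqrt{O}$)
$\frac{\left(-1\right) \left(-3\right) M{\left(-3 \right)}}{B{\left(4 \right)} - 9} = \frac{\left(-1\right) \left(-3\right) \sqrt{-3}}{\left(-6\right) 4 - 9} = \frac{3 i \sqrt{3}}{-24 - 9} = \frac{3 i \sqrt{3}}{-33} = 3 i \sqrt{3} \left(- \frac{1}{33}\right) = - \frac{i \sqrt{3}}{11}$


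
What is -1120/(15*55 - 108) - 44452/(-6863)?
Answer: 24185524/4920771 ≈ 4.9150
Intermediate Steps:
-1120/(15*55 - 108) - 44452/(-6863) = -1120/(825 - 108) - 44452*(-1/6863) = -1120/717 + 44452/6863 = 24185524/4920771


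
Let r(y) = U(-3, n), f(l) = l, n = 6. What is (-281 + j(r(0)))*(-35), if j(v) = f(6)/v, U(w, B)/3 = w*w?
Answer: 88445/9 ≈ 9827.2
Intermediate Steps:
U(w, B) = 3*w**2 (U(w, B) = 3*(w*w) = 3*w**2)
r(y) = 27 (r(y) = 3*(-3)**2 = 3*9 = 27)
j(v) = 6/v
(-281 + j(r(0)))*(-35) = (-281 + 6/27)*(-35) = (-281 + 6*(1/27))*(-35) = (-281 + 2/9)*(-35) = -2527/9*(-35) = 88445/9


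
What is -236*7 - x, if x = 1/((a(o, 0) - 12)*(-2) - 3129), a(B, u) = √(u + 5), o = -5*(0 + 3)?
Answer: -3185387431/1928201 - 2*√5/9641005 ≈ -1652.0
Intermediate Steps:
o = -15 (o = -5*3 = -15)
a(B, u) = √(5 + u)
x = 1/(-3105 - 2*√5) (x = 1/((√(5 + 0) - 12)*(-2) - 3129) = 1/((√5 - 12)*(-2) - 3129) = 1/((-12 + √5)*(-2) - 3129) = 1/((24 - 2*√5) - 3129) = 1/(-3105 - 2*√5) ≈ -0.00032160)
-236*7 - x = -236*7 - (-621/1928201 + 2*√5/9641005) = -1*1652 + (621/1928201 - 2*√5/9641005) = -1652 + (621/1928201 - 2*√5/9641005) = -3185387431/1928201 - 2*√5/9641005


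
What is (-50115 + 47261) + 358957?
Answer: 356103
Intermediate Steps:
(-50115 + 47261) + 358957 = -2854 + 358957 = 356103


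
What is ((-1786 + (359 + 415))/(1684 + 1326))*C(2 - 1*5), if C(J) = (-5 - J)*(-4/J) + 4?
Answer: -2024/4515 ≈ -0.44828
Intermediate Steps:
C(J) = 4 - 4*(-5 - J)/J (C(J) = -4*(-5 - J)/J + 4 = 4 - 4*(-5 - J)/J)
((-1786 + (359 + 415))/(1684 + 1326))*C(2 - 1*5) = ((-1786 + (359 + 415))/(1684 + 1326))*(8 + 20/(2 - 1*5)) = ((-1786 + 774)/3010)*(8 + 20/(2 - 5)) = (-1012*1/3010)*(8 + 20/(-3)) = -506*(8 + 20*(-1/3))/1505 = -506*(8 - 20/3)/1505 = -506/1505*4/3 = -2024/4515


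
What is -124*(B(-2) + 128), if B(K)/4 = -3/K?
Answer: -16616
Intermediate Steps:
B(K) = -12/K (B(K) = 4*(-3/K) = -12/K)
-124*(B(-2) + 128) = -124*(-12/(-2) + 128) = -124*(-12*(-1/2) + 128) = -124*(6 + 128) = -124*134 = -16616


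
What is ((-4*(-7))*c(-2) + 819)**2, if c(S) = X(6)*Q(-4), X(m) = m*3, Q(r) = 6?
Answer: 14768649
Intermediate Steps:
X(m) = 3*m
c(S) = 108 (c(S) = (3*6)*6 = 18*6 = 108)
((-4*(-7))*c(-2) + 819)**2 = (-4*(-7)*108 + 819)**2 = (28*108 + 819)**2 = (3024 + 819)**2 = 3843**2 = 14768649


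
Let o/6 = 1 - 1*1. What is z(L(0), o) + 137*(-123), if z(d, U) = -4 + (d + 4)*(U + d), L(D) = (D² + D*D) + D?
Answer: -16855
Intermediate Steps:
L(D) = D + 2*D² (L(D) = (D² + D²) + D = 2*D² + D = D + 2*D²)
o = 0 (o = 6*(1 - 1*1) = 6*(1 - 1) = 6*0 = 0)
z(d, U) = -4 + (4 + d)*(U + d)
z(L(0), o) + 137*(-123) = (-4 + (0*(1 + 2*0))² + 4*0 + 4*(0*(1 + 2*0)) + 0*(0*(1 + 2*0))) + 137*(-123) = (-4 + (0*(1 + 0))² + 0 + 4*(0*(1 + 0)) + 0*(0*(1 + 0))) - 16851 = (-4 + (0*1)² + 0 + 4*(0*1) + 0*(0*1)) - 16851 = (-4 + 0² + 0 + 4*0 + 0*0) - 16851 = (-4 + 0 + 0 + 0 + 0) - 16851 = -4 - 16851 = -16855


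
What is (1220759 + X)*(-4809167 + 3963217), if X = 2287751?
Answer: -2968024034500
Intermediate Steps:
(1220759 + X)*(-4809167 + 3963217) = (1220759 + 2287751)*(-4809167 + 3963217) = 3508510*(-845950) = -2968024034500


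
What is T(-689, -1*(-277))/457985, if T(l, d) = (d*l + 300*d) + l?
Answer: -108442/457985 ≈ -0.23678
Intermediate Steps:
T(l, d) = l + 300*d + d*l (T(l, d) = (300*d + d*l) + l = l + 300*d + d*l)
T(-689, -1*(-277))/457985 = (-689 + 300*(-1*(-277)) - 1*(-277)*(-689))/457985 = (-689 + 300*277 + 277*(-689))*(1/457985) = (-689 + 83100 - 190853)*(1/457985) = -108442*1/457985 = -108442/457985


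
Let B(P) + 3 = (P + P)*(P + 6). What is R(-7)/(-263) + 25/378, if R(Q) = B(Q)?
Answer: 2417/99414 ≈ 0.024312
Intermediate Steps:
B(P) = -3 + 2*P*(6 + P) (B(P) = -3 + (P + P)*(P + 6) = -3 + (2*P)*(6 + P) = -3 + 2*P*(6 + P))
R(Q) = -3 + 2*Q² + 12*Q
R(-7)/(-263) + 25/378 = (-3 + 2*(-7)² + 12*(-7))/(-263) + 25/378 = (-3 + 2*49 - 84)*(-1/263) + 25*(1/378) = (-3 + 98 - 84)*(-1/263) + 25/378 = 11*(-1/263) + 25/378 = -11/263 + 25/378 = 2417/99414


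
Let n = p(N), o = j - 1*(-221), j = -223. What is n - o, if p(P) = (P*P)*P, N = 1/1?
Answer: 3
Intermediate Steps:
N = 1
p(P) = P³ (p(P) = P²*P = P³)
o = -2 (o = -223 - 1*(-221) = -223 + 221 = -2)
n = 1 (n = 1³ = 1)
n - o = 1 - 1*(-2) = 1 + 2 = 3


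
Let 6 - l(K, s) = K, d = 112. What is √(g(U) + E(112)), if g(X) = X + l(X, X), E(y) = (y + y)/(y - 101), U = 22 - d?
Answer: √3190/11 ≈ 5.1346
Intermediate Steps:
l(K, s) = 6 - K
U = -90 (U = 22 - 1*112 = 22 - 112 = -90)
E(y) = 2*y/(-101 + y) (E(y) = (2*y)/(-101 + y) = 2*y/(-101 + y))
g(X) = 6 (g(X) = X + (6 - X) = 6)
√(g(U) + E(112)) = √(6 + 2*112/(-101 + 112)) = √(6 + 2*112/11) = √(6 + 2*112*(1/11)) = √(6 + 224/11) = √(290/11) = √3190/11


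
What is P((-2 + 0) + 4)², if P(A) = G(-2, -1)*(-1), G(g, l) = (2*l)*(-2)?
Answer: 16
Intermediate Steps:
G(g, l) = -4*l
P(A) = -4 (P(A) = -4*(-1)*(-1) = 4*(-1) = -4)
P((-2 + 0) + 4)² = (-4)² = 16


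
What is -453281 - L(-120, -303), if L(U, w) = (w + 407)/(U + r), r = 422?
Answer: -68445483/151 ≈ -4.5328e+5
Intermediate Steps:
L(U, w) = (407 + w)/(422 + U) (L(U, w) = (w + 407)/(U + 422) = (407 + w)/(422 + U))
-453281 - L(-120, -303) = -453281 - (407 - 303)/(422 - 120) = -453281 - 104/302 = -453281 - 1*52/151 = -453281 - 52/151 = -68445483/151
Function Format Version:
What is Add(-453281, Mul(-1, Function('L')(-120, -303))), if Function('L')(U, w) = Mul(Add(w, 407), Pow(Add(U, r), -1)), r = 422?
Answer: Rational(-68445483, 151) ≈ -4.5328e+5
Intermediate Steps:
Function('L')(U, w) = Mul(Pow(Add(422, U), -1), Add(407, w)) (Function('L')(U, w) = Mul(Add(w, 407), Pow(Add(U, 422), -1)) = Mul(Add(407, w), Pow(Add(422, U), -1)) = Mul(Pow(Add(422, U), -1), Add(407, w)))
Add(-453281, Mul(-1, Function('L')(-120, -303))) = Add(-453281, Mul(-1, Mul(Pow(Add(422, -120), -1), Add(407, -303)))) = Add(-453281, Mul(-1, Mul(Pow(302, -1), 104))) = Add(-453281, Mul(-1, Mul(Rational(1, 302), 104))) = Add(-453281, Mul(-1, Rational(52, 151))) = Add(-453281, Rational(-52, 151)) = Rational(-68445483, 151)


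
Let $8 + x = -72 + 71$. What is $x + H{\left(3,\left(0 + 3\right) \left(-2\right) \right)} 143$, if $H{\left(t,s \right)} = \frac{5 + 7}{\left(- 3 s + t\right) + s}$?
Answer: $\frac{527}{5} \approx 105.4$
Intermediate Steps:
$H{\left(t,s \right)} = \frac{12}{t - 2 s}$ ($H{\left(t,s \right)} = \frac{12}{\left(t - 3 s\right) + s} = \frac{12}{t - 2 s}$)
$x = -9$ ($x = -8 + \left(-72 + 71\right) = -8 - 1 = -9$)
$x + H{\left(3,\left(0 + 3\right) \left(-2\right) \right)} 143 = -9 + - \frac{12}{\left(-1\right) 3 + 2 \left(0 + 3\right) \left(-2\right)} 143 = -9 + - \frac{12}{-3 + 2 \cdot 3 \left(-2\right)} 143 = -9 + - \frac{12}{-3 + 2 \left(-6\right)} 143 = -9 + - \frac{12}{-3 - 12} \cdot 143 = -9 + - \frac{12}{-15} \cdot 143 = -9 + \left(-12\right) \left(- \frac{1}{15}\right) 143 = -9 + \frac{4}{5} \cdot 143 = -9 + \frac{572}{5} = \frac{527}{5}$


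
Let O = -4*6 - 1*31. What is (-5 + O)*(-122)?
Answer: 7320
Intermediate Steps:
O = -55 (O = -24 - 31 = -55)
(-5 + O)*(-122) = (-5 - 55)*(-122) = -60*(-122) = 7320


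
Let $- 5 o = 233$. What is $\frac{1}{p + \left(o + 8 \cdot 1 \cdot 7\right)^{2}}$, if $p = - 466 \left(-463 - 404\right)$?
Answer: $\frac{25}{10102759} \approx 2.4746 \cdot 10^{-6}$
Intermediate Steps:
$o = - \frac{233}{5}$ ($o = \left(- \frac{1}{5}\right) 233 = - \frac{233}{5} \approx -46.6$)
$p = 404022$ ($p = \left(-466\right) \left(-867\right) = 404022$)
$\frac{1}{p + \left(o + 8 \cdot 1 \cdot 7\right)^{2}} = \frac{1}{404022 + \left(- \frac{233}{5} + 8 \cdot 1 \cdot 7\right)^{2}} = \frac{1}{404022 + \left(- \frac{233}{5} + 8 \cdot 7\right)^{2}} = \frac{1}{404022 + \left(- \frac{233}{5} + 56\right)^{2}} = \frac{1}{404022 + \left(\frac{47}{5}\right)^{2}} = \frac{1}{404022 + \frac{2209}{25}} = \frac{1}{\frac{10102759}{25}} = \frac{25}{10102759}$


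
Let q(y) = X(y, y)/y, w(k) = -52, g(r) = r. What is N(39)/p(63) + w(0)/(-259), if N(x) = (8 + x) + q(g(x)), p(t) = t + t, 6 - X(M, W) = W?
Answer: 5728/10101 ≈ 0.56707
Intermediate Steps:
X(M, W) = 6 - W
p(t) = 2*t
q(y) = (6 - y)/y
N(x) = 8 + x + (6 - x)/x (N(x) = (8 + x) + (6 - x)/x = 8 + x + (6 - x)/x)
N(39)/p(63) + w(0)/(-259) = (7 + 39 + 6/39)/((2*63)) - 52/(-259) = (7 + 39 + 6*(1/39))/126 - 52*(-1/259) = (7 + 39 + 2/13)*(1/126) + 52/259 = (600/13)*(1/126) + 52/259 = 100/273 + 52/259 = 5728/10101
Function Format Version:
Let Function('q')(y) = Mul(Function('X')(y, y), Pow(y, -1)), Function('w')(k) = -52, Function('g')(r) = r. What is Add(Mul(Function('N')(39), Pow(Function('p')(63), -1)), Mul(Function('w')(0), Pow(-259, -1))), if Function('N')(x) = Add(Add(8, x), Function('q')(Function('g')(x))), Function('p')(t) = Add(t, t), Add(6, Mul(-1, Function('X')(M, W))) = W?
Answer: Rational(5728, 10101) ≈ 0.56707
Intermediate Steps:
Function('X')(M, W) = Add(6, Mul(-1, W))
Function('p')(t) = Mul(2, t)
Function('q')(y) = Mul(Pow(y, -1), Add(6, Mul(-1, y))) (Function('q')(y) = Mul(Add(6, Mul(-1, y)), Pow(y, -1)) = Mul(Pow(y, -1), Add(6, Mul(-1, y))))
Function('N')(x) = Add(8, x, Mul(Pow(x, -1), Add(6, Mul(-1, x)))) (Function('N')(x) = Add(Add(8, x), Mul(Pow(x, -1), Add(6, Mul(-1, x)))) = Add(8, x, Mul(Pow(x, -1), Add(6, Mul(-1, x)))))
Add(Mul(Function('N')(39), Pow(Function('p')(63), -1)), Mul(Function('w')(0), Pow(-259, -1))) = Add(Mul(Add(7, 39, Mul(6, Pow(39, -1))), Pow(Mul(2, 63), -1)), Mul(-52, Pow(-259, -1))) = Add(Mul(Add(7, 39, Mul(6, Rational(1, 39))), Pow(126, -1)), Mul(-52, Rational(-1, 259))) = Add(Mul(Add(7, 39, Rational(2, 13)), Rational(1, 126)), Rational(52, 259)) = Add(Mul(Rational(600, 13), Rational(1, 126)), Rational(52, 259)) = Add(Rational(100, 273), Rational(52, 259)) = Rational(5728, 10101)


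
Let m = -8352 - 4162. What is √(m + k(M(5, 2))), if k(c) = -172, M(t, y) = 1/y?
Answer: I*√12686 ≈ 112.63*I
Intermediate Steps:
m = -12514
√(m + k(M(5, 2))) = √(-12514 - 172) = √(-12686) = I*√12686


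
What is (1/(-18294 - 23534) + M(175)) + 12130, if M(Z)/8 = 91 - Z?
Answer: 479265223/41828 ≈ 11458.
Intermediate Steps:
M(Z) = 728 - 8*Z (M(Z) = 8*(91 - Z) = 728 - 8*Z)
(1/(-18294 - 23534) + M(175)) + 12130 = (1/(-18294 - 23534) + (728 - 8*175)) + 12130 = (1/(-41828) + (728 - 1400)) + 12130 = (-1/41828 - 672) + 12130 = -28108417/41828 + 12130 = 479265223/41828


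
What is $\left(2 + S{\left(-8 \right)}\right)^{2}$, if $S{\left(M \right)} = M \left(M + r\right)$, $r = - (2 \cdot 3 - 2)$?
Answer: $9604$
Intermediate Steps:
$r = -4$ ($r = - (6 - 2) = \left(-1\right) 4 = -4$)
$S{\left(M \right)} = M \left(-4 + M\right)$ ($S{\left(M \right)} = M \left(M - 4\right) = M \left(-4 + M\right)$)
$\left(2 + S{\left(-8 \right)}\right)^{2} = \left(2 - 8 \left(-4 - 8\right)\right)^{2} = \left(2 - -96\right)^{2} = \left(2 + 96\right)^{2} = 98^{2} = 9604$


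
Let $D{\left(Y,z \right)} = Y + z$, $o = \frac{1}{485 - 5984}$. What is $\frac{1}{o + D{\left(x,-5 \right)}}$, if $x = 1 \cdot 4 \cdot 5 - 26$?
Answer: $- \frac{5499}{60490} \approx -0.090908$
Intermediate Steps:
$o = - \frac{1}{5499}$ ($o = \frac{1}{-5499} = - \frac{1}{5499} \approx -0.00018185$)
$x = -6$ ($x = 4 \cdot 5 - 26 = 20 - 26 = -6$)
$\frac{1}{o + D{\left(x,-5 \right)}} = \frac{1}{- \frac{1}{5499} - 11} = \frac{1}{- \frac{60490}{5499}} = - \frac{5499}{60490}$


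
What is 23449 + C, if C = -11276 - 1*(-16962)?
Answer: 29135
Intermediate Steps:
C = 5686 (C = -11276 + 16962 = 5686)
23449 + C = 23449 + 5686 = 29135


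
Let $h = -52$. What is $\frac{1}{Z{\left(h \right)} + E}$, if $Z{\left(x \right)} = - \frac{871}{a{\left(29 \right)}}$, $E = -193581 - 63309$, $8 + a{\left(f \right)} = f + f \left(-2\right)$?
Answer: $- \frac{37}{9504059} \approx -3.8931 \cdot 10^{-6}$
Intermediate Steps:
$a{\left(f \right)} = -8 - f$ ($a{\left(f \right)} = -8 + \left(f + f \left(-2\right)\right) = -8 + \left(f - 2 f\right) = -8 - f$)
$E = -256890$ ($E = -193581 - 63309 = -256890$)
$Z{\left(x \right)} = \frac{871}{37}$ ($Z{\left(x \right)} = - \frac{871}{-8 - 29} = - \frac{871}{-37} = \left(-871\right) \left(- \frac{1}{37}\right) = \frac{871}{37}$)
$\frac{1}{Z{\left(h \right)} + E} = \frac{1}{\frac{871}{37} - 256890} = \frac{1}{- \frac{9504059}{37}} = - \frac{37}{9504059}$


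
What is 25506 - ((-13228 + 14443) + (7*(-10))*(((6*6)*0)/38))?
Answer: 24291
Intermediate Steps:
25506 - ((-13228 + 14443) + (7*(-10))*(((6*6)*0)/38)) = 25506 - (1215 - 70*36*0/38) = 25506 - (1215 - 0/38) = 25506 - (1215 - 70*0) = 25506 - (1215 + 0) = 25506 - 1*1215 = 25506 - 1215 = 24291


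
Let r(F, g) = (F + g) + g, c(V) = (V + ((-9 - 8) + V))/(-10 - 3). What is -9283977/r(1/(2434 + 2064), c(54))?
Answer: 41759328546/62971 ≈ 6.6315e+5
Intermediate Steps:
c(V) = 17/13 - 2*V/13 (c(V) = (V + (-17 + V))/(-13) = (-17 + 2*V)*(-1/13) = 17/13 - 2*V/13)
r(F, g) = F + 2*g
-9283977/r(1/(2434 + 2064), c(54)) = -9283977/(1/(2434 + 2064) + 2*(17/13 - 2/13*54)) = -9283977/(1/4498 + 2*(17/13 - 108/13)) = -9283977/(1/4498 + 2*(-7)) = -9283977/(1/4498 - 14) = -9283977/(-62971/4498) = -9283977*(-4498/62971) = 41759328546/62971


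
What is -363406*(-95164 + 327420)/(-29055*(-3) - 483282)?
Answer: 84403223936/396117 ≈ 2.1308e+5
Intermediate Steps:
-363406*(-95164 + 327420)/(-29055*(-3) - 483282) = -363406*232256/(87165 - 483282) = -363406/((-396117*1/232256)) = -363406/(-396117/232256) = -363406*(-232256/396117) = 84403223936/396117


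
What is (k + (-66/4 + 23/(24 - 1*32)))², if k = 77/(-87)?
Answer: 198838201/484416 ≈ 410.47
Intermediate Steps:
k = -77/87 (k = 77*(-1/87) = -77/87 ≈ -0.88506)
(k + (-66/4 + 23/(24 - 1*32)))² = (-77/87 + (-66/4 + 23/(24 - 1*32)))² = (-77/87 + (-66*¼ + 23/(24 - 32)))² = (-77/87 + (-33/2 + 23/(-8)))² = (-77/87 + (-33/2 + 23*(-⅛)))² = (-77/87 + (-33/2 - 23/8))² = (-77/87 - 155/8)² = (-14101/696)² = 198838201/484416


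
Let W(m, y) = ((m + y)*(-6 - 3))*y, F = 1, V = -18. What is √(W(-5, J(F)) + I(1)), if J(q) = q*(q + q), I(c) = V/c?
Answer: 6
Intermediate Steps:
I(c) = -18/c
J(q) = 2*q² (J(q) = q*(2*q) = 2*q²)
W(m, y) = y*(-9*m - 9*y) (W(m, y) = ((m + y)*(-9))*y = (-9*m - 9*y)*y = y*(-9*m - 9*y))
√(W(-5, J(F)) + I(1)) = √(-9*2*1²*(-5 + 2*1²) - 18/1) = √(-9*2*1*(-5 + 2*1) - 18*1) = √(-9*2*(-5 + 2) - 18) = √(-9*2*(-3) - 18) = √(54 - 18) = √36 = 6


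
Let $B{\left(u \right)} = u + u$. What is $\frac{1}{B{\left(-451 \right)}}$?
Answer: $- \frac{1}{902} \approx -0.0011086$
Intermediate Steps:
$B{\left(u \right)} = 2 u$
$\frac{1}{B{\left(-451 \right)}} = \frac{1}{2 \left(-451\right)} = \frac{1}{-902} = - \frac{1}{902}$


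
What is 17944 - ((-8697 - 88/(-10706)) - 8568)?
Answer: 188473733/5353 ≈ 35209.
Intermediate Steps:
17944 - ((-8697 - 88/(-10706)) - 8568) = 17944 - ((-8697 - 88*(-1/10706)) - 8568) = 17944 - ((-8697 + 44/5353) - 8568) = 17944 - (-46554997/5353 - 8568) = 17944 - 1*(-92419501/5353) = 17944 + 92419501/5353 = 188473733/5353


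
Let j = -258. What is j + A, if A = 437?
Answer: 179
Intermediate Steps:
j + A = -258 + 437 = 179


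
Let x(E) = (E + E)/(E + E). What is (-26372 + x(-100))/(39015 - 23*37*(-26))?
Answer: -26371/61141 ≈ -0.43131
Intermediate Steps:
x(E) = 1 (x(E) = (2*E)/((2*E)) = (2*E)*(1/(2*E)) = 1)
(-26372 + x(-100))/(39015 - 23*37*(-26)) = (-26372 + 1)/(39015 - 23*37*(-26)) = -26371/(39015 - 851*(-26)) = -26371/(39015 + 22126) = -26371/61141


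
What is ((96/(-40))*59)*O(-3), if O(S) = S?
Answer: 2124/5 ≈ 424.80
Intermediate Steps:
((96/(-40))*59)*O(-3) = ((96/(-40))*59)*(-3) = ((96*(-1/40))*59)*(-3) = -12/5*59*(-3) = -708/5*(-3) = 2124/5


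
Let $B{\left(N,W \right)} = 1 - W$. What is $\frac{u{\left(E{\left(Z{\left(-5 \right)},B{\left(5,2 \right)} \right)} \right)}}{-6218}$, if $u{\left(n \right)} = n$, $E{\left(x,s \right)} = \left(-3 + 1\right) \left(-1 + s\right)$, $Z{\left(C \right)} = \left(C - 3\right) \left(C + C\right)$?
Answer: $- \frac{2}{3109} \approx -0.00064329$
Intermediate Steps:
$Z{\left(C \right)} = 2 C \left(-3 + C\right)$ ($Z{\left(C \right)} = \left(-3 + C\right) 2 C = 2 C \left(-3 + C\right)$)
$E{\left(x,s \right)} = 2 - 2 s$ ($E{\left(x,s \right)} = - 2 \left(-1 + s\right) = 2 - 2 s$)
$\frac{u{\left(E{\left(Z{\left(-5 \right)},B{\left(5,2 \right)} \right)} \right)}}{-6218} = \frac{2 - 2 \left(1 - 2\right)}{-6218} = \left(2 - 2 \left(1 - 2\right)\right) \left(- \frac{1}{6218}\right) = \left(2 - -2\right) \left(- \frac{1}{6218}\right) = \left(2 + 2\right) \left(- \frac{1}{6218}\right) = 4 \left(- \frac{1}{6218}\right) = - \frac{2}{3109}$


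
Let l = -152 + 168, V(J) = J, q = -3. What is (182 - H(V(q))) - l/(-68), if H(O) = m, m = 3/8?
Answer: 24733/136 ≈ 181.86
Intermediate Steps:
l = 16
m = 3/8 (m = 3*(1/8) = 3/8 ≈ 0.37500)
H(O) = 3/8
(182 - H(V(q))) - l/(-68) = (182 - 1*3/8) - 16/(-68) = (182 - 3/8) - 16*(-1)/68 = 1453/8 - 1*(-4/17) = 1453/8 + 4/17 = 24733/136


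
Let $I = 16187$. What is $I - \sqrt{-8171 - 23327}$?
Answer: $16187 - i \sqrt{31498} \approx 16187.0 - 177.48 i$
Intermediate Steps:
$I - \sqrt{-8171 - 23327} = 16187 - \sqrt{-8171 - 23327} = 16187 - \sqrt{-31498} = 16187 - i \sqrt{31498}$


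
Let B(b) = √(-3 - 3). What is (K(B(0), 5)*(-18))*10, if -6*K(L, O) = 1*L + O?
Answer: 150 + 30*I*√6 ≈ 150.0 + 73.485*I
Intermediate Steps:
B(b) = I*√6 (B(b) = √(-6) = I*√6)
K(L, O) = -L/6 - O/6 (K(L, O) = -(1*L + O)/6 = -(L + O)/6 = -L/6 - O/6)
(K(B(0), 5)*(-18))*10 = ((-I*√6/6 - ⅙*5)*(-18))*10 = ((-I*√6/6 - ⅚)*(-18))*10 = ((-⅚ - I*√6/6)*(-18))*10 = (15 + 3*I*√6)*10 = 150 + 30*I*√6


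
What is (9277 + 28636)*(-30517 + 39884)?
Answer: 355131071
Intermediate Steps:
(9277 + 28636)*(-30517 + 39884) = 37913*9367 = 355131071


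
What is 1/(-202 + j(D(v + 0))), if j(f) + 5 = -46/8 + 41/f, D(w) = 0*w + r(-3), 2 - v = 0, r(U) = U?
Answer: -12/2717 ≈ -0.0044166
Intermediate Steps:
v = 2 (v = 2 - 1*0 = 2 + 0 = 2)
D(w) = -3 (D(w) = 0*w - 3 = 0 - 3 = -3)
j(f) = -43/4 + 41/f (j(f) = -5 + (-46/8 + 41/f) = -5 + (-46*⅛ + 41/f) = -5 + (-23/4 + 41/f) = -43/4 + 41/f)
1/(-202 + j(D(v + 0))) = 1/(-202 + (-43/4 + 41/(-3))) = 1/(-202 + (-43/4 + 41*(-⅓))) = 1/(-202 + (-43/4 - 41/3)) = 1/(-202 - 293/12) = 1/(-2717/12) = -12/2717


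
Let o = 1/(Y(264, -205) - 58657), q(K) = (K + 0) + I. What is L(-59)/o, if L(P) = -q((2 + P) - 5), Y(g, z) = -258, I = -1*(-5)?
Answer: -3358155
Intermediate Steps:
I = 5
q(K) = 5 + K (q(K) = (K + 0) + 5 = K + 5 = 5 + K)
L(P) = -2 - P (L(P) = -(5 + ((2 + P) - 5)) = -(5 + (-3 + P)) = -(2 + P) = -2 - P)
o = -1/58915 (o = 1/(-258 - 58657) = 1/(-58915) = -1/58915 ≈ -1.6974e-5)
L(-59)/o = (-2 - 1*(-59))/(-1/58915) = (-2 + 59)*(-58915) = 57*(-58915) = -3358155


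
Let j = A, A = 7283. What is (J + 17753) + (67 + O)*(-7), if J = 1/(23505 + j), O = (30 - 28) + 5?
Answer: 530631181/30788 ≈ 17235.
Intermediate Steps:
j = 7283
O = 7 (O = 2 + 5 = 7)
J = 1/30788 (J = 1/(23505 + 7283) = 1/30788 ≈ 3.2480e-5)
(J + 17753) + (67 + O)*(-7) = (1/30788 + 17753) + (67 + 7)*(-7) = 546579365/30788 + 74*(-7) = 546579365/30788 - 518 = 530631181/30788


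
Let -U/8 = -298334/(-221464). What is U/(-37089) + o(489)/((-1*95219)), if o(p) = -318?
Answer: 354908727412/97764659683353 ≈ 0.0036302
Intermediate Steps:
U = -298334/27683 (U = -(-2386672)/(-221464) = -(-2386672)*(-1)/221464 = -8*149167/110732 = -298334/27683 ≈ -10.777)
U/(-37089) + o(489)/((-1*95219)) = -298334/27683/(-37089) - 318/((-1*95219)) = -298334/27683*(-1/37089) - 318/(-95219) = 298334/1026734787 - 318*(-1/95219) = 298334/1026734787 + 318/95219 = 354908727412/97764659683353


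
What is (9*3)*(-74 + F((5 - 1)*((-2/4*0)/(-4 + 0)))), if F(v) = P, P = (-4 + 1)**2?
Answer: -1755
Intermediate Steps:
P = 9 (P = (-3)**2 = 9)
F(v) = 9
(9*3)*(-74 + F((5 - 1)*((-2/4*0)/(-4 + 0)))) = (9*3)*(-74 + 9) = 27*(-65) = -1755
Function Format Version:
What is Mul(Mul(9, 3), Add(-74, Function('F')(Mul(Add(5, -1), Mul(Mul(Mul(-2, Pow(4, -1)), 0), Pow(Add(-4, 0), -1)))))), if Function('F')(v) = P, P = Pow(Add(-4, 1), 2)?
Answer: -1755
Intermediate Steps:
P = 9 (P = Pow(-3, 2) = 9)
Function('F')(v) = 9
Mul(Mul(9, 3), Add(-74, Function('F')(Mul(Add(5, -1), Mul(Mul(Mul(-2, Pow(4, -1)), 0), Pow(Add(-4, 0), -1)))))) = Mul(Mul(9, 3), Add(-74, 9)) = Mul(27, -65) = -1755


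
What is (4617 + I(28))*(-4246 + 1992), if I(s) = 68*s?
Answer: -14698334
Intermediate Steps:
(4617 + I(28))*(-4246 + 1992) = (4617 + 68*28)*(-4246 + 1992) = (4617 + 1904)*(-2254) = 6521*(-2254) = -14698334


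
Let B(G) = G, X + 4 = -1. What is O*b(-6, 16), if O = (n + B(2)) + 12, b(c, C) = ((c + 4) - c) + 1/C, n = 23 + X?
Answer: 130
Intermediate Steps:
X = -5 (X = -4 - 1 = -5)
n = 18 (n = 23 - 5 = 18)
b(c, C) = 4 + 1/C (b(c, C) = ((4 + c) - c) + 1/C = 4 + 1/C)
O = 32 (O = (18 + 2) + 12 = 20 + 12 = 32)
O*b(-6, 16) = 32*(4 + 1/16) = 32*(65/16) = 130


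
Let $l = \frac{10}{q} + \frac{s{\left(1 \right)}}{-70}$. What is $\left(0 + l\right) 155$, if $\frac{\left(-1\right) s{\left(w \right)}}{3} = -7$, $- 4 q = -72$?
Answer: $\frac{713}{18} \approx 39.611$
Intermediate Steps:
$q = 18$ ($q = \left(- \frac{1}{4}\right) \left(-72\right) = 18$)
$s{\left(w \right)} = 21$ ($s{\left(w \right)} = \left(-3\right) \left(-7\right) = 21$)
$l = \frac{23}{90}$ ($l = \frac{10}{18} + \frac{21}{-70} = 10 \cdot \frac{1}{18} + 21 \left(- \frac{1}{70}\right) = \frac{5}{9} - \frac{3}{10} = \frac{23}{90} \approx 0.25556$)
$\left(0 + l\right) 155 = \left(0 + \frac{23}{90}\right) 155 = \frac{23}{90} \cdot 155 = \frac{713}{18}$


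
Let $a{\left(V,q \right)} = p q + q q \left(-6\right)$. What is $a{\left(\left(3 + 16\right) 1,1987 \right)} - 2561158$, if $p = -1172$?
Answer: $-28578936$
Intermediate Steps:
$a{\left(V,q \right)} = - 1172 q - 6 q^{2}$ ($a{\left(V,q \right)} = - 1172 q + q q \left(-6\right) = - 1172 q + q^{2} \left(-6\right) = - 1172 q - 6 q^{2}$)
$a{\left(\left(3 + 16\right) 1,1987 \right)} - 2561158 = \left(-2\right) 1987 \left(586 + 3 \cdot 1987\right) - 2561158 = \left(-2\right) 1987 \left(586 + 5961\right) - 2561158 = \left(-2\right) 1987 \cdot 6547 - 2561158 = -26017778 - 2561158 = -28578936$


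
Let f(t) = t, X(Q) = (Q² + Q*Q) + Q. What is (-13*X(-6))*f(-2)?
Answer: 1716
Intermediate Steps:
X(Q) = Q + 2*Q² (X(Q) = (Q² + Q²) + Q = 2*Q² + Q = Q + 2*Q²)
(-13*X(-6))*f(-2) = -(-78)*(1 + 2*(-6))*(-2) = -(-78)*(1 - 12)*(-2) = -(-78)*(-11)*(-2) = -13*66*(-2) = -858*(-2) = 1716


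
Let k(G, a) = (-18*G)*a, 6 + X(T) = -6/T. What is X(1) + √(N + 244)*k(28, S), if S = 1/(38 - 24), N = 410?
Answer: -12 - 36*√654 ≈ -932.64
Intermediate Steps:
X(T) = -6 - 6/T
S = 1/14 ≈ 0.071429
k(G, a) = -18*G*a
X(1) + √(N + 244)*k(28, S) = (-6 - 6/1) + √(410 + 244)*(-18*28*1/14) = (-6 - 6*1) + √654*(-36) = (-6 - 6) - 36*√654 = -12 - 36*√654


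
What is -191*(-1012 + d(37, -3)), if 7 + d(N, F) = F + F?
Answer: 195775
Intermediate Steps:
d(N, F) = -7 + 2*F (d(N, F) = -7 + (F + F) = -7 + 2*F)
-191*(-1012 + d(37, -3)) = -191*(-1012 + (-7 + 2*(-3))) = -191*(-1012 + (-7 - 6)) = -191*(-1012 - 13) = -191*(-1025) = 195775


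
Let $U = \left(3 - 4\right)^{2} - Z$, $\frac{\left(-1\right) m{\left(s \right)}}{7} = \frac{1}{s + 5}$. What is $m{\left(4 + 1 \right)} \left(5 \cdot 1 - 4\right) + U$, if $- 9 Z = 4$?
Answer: $\frac{67}{90} \approx 0.74444$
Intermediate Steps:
$Z = - \frac{4}{9}$ ($Z = \left(- \frac{1}{9}\right) 4 = - \frac{4}{9} \approx -0.44444$)
$m{\left(s \right)} = - \frac{7}{5 + s}$ ($m{\left(s \right)} = - \frac{7}{s + 5} = - \frac{7}{5 + s}$)
$U = \frac{13}{9}$ ($U = \left(3 - 4\right)^{2} - - \frac{4}{9} = \left(-1\right)^{2} + \frac{4}{9} = 1 + \frac{4}{9} = \frac{13}{9} \approx 1.4444$)
$m{\left(4 + 1 \right)} \left(5 \cdot 1 - 4\right) + U = - \frac{7}{5 + \left(4 + 1\right)} \left(5 \cdot 1 - 4\right) + \frac{13}{9} = - \frac{7}{5 + 5} \left(5 - 4\right) + \frac{13}{9} = - \frac{7}{10} \cdot 1 + \frac{13}{9} = \left(-7\right) \frac{1}{10} \cdot 1 + \frac{13}{9} = \left(- \frac{7}{10}\right) 1 + \frac{13}{9} = - \frac{7}{10} + \frac{13}{9} = \frac{67}{90}$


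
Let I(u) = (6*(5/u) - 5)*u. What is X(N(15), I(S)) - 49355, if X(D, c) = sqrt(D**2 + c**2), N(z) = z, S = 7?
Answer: -49355 + 5*sqrt(10) ≈ -49339.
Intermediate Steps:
I(u) = u*(-5 + 30/u) (I(u) = (30/u - 5)*u = (-5 + 30/u)*u = u*(-5 + 30/u))
X(N(15), I(S)) - 49355 = sqrt(15**2 + (30 - 5*7)**2) - 49355 = sqrt(225 + (30 - 35)**2) - 49355 = sqrt(225 + (-5)**2) - 49355 = sqrt(225 + 25) - 49355 = sqrt(250) - 49355 = 5*sqrt(10) - 49355 = -49355 + 5*sqrt(10)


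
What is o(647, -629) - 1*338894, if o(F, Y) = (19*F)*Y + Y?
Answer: -8071820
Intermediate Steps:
o(F, Y) = Y + 19*F*Y (o(F, Y) = 19*F*Y + Y = Y + 19*F*Y)
o(647, -629) - 1*338894 = -629*(1 + 19*647) - 1*338894 = -629*(1 + 12293) - 338894 = -629*12294 - 338894 = -7732926 - 338894 = -8071820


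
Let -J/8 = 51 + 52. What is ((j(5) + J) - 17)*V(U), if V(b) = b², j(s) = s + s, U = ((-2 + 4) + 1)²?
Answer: -67311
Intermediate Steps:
U = 9 (U = (2 + 1)² = 3² = 9)
J = -824 (J = -8*(51 + 52) = -8*103 = -824)
j(s) = 2*s
((j(5) + J) - 17)*V(U) = ((2*5 - 824) - 17)*9² = ((10 - 824) - 17)*81 = (-814 - 17)*81 = -831*81 = -67311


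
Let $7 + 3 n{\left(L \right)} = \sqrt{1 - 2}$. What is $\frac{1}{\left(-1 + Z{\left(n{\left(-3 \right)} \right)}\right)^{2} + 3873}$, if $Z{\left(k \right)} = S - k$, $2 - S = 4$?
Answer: $\frac{78435}{303804904} - \frac{9 i}{303804904} \approx 0.00025818 - 2.9624 \cdot 10^{-8} i$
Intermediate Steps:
$S = -2$ ($S = 2 - 4 = -2$)
$n{\left(L \right)} = - \frac{7}{3} + \frac{i}{3}$ ($n{\left(L \right)} = - \frac{7}{3} + \frac{\sqrt{1 - 2}}{3} = - \frac{7}{3} + \frac{\sqrt{-1}}{3} = - \frac{7}{3} + \frac{i}{3}$)
$Z{\left(k \right)} = -2 - k$
$\frac{1}{\left(-1 + Z{\left(n{\left(-3 \right)} \right)}\right)^{2} + 3873} = \frac{1}{\left(-1 - \left(- \frac{1}{3} + \frac{i}{3}\right)\right)^{2} + 3873} = \frac{1}{\left(-1 + \left(\frac{1}{3} - \frac{i}{3}\right)\right)^{2} + 3873} = \frac{1}{\left(- \frac{2}{3} - \frac{i}{3}\right)^{2} + 3873} = \frac{1}{3873 + \left(- \frac{2}{3} - \frac{i}{3}\right)^{2}}$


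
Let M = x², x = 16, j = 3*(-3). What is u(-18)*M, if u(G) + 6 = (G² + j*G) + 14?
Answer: 126464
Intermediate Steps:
j = -9
M = 256 (M = 16² = 256)
u(G) = 8 + G² - 9*G (u(G) = -6 + ((G² - 9*G) + 14) = -6 + (14 + G² - 9*G) = 8 + G² - 9*G)
u(-18)*M = (8 + (-18)² - 9*(-18))*256 = (8 + 324 + 162)*256 = 494*256 = 126464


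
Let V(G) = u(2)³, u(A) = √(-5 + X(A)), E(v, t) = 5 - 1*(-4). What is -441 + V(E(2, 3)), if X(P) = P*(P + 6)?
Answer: -441 + 11*√11 ≈ -404.52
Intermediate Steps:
E(v, t) = 9 (E(v, t) = 5 + 4 = 9)
X(P) = P*(6 + P)
u(A) = √(-5 + A*(6 + A))
V(G) = 11*√11 (V(G) = (√(-5 + 2*(6 + 2)))³ = (√(-5 + 2*8))³ = (√(-5 + 16))³ = (√11)³ = 11*√11)
-441 + V(E(2, 3)) = -441 + 11*√11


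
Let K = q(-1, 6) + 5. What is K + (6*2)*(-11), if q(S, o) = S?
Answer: -128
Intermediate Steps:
K = 4 (K = -1 + 5 = 4)
K + (6*2)*(-11) = 4 + (6*2)*(-11) = 4 + 12*(-11) = 4 - 132 = -128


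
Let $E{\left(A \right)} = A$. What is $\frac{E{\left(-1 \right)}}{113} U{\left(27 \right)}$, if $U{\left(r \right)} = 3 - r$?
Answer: $\frac{24}{113} \approx 0.21239$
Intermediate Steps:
$\frac{E{\left(-1 \right)}}{113} U{\left(27 \right)} = - \frac{1}{113} \left(3 - 27\right) = \left(-1\right) \frac{1}{113} \left(3 - 27\right) = \left(- \frac{1}{113}\right) \left(-24\right) = \frac{24}{113}$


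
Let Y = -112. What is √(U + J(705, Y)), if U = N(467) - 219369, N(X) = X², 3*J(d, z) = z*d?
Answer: 20*I*√69 ≈ 166.13*I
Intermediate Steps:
J(d, z) = d*z/3 (J(d, z) = (z*d)/3 = (d*z)/3 = d*z/3)
U = -1280 (U = 467² - 219369 = 218089 - 219369 = -1280)
√(U + J(705, Y)) = √(-1280 + (⅓)*705*(-112)) = √(-1280 - 26320) = √(-27600) = 20*I*√69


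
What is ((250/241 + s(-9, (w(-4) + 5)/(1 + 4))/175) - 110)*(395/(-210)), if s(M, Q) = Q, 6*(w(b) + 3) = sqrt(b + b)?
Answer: 302530737/1476125 - 79*I*sqrt(2)/110250 ≈ 204.95 - 0.0010134*I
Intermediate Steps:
w(b) = -3 + sqrt(2)*sqrt(b)/6 (w(b) = -3 + sqrt(b + b)/6 = -3 + sqrt(2*b)/6 = -3 + (sqrt(2)*sqrt(b))/6 = -3 + sqrt(2)*sqrt(b)/6)
((250/241 + s(-9, (w(-4) + 5)/(1 + 4))/175) - 110)*(395/(-210)) = ((250/241 + (((-3 + sqrt(2)*sqrt(-4)/6) + 5)/(1 + 4))/175) - 110)*(395/(-210)) = ((250*(1/241) + (((-3 + sqrt(2)*(2*I)/6) + 5)/5)*(1/175)) - 110)*(395*(-1/210)) = ((250/241 + (((-3 + I*sqrt(2)/3) + 5)*(1/5))*(1/175)) - 110)*(-79/42) = ((250/241 + ((2 + I*sqrt(2)/3)*(1/5))*(1/175)) - 110)*(-79/42) = ((250/241 + (2/5 + I*sqrt(2)/15)*(1/175)) - 110)*(-79/42) = ((250/241 + (2/875 + I*sqrt(2)/2625)) - 110)*(-79/42) = ((219232/210875 + I*sqrt(2)/2625) - 110)*(-79/42) = (-22977018/210875 + I*sqrt(2)/2625)*(-79/42) = 302530737/1476125 - 79*I*sqrt(2)/110250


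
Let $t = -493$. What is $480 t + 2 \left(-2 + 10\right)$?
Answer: $-236624$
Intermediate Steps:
$480 t + 2 \left(-2 + 10\right) = 480 \left(-493\right) + 2 \left(-2 + 10\right) = -236640 + 2 \cdot 8 = -236640 + 16 = -236624$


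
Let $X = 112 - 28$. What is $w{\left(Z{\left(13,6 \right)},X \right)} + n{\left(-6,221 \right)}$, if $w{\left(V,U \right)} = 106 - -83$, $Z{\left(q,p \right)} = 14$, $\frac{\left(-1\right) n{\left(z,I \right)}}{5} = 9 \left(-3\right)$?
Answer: $324$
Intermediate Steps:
$n{\left(z,I \right)} = 135$ ($n{\left(z,I \right)} = - 5 \cdot 9 \left(-3\right) = \left(-5\right) \left(-27\right) = 135$)
$X = 84$ ($X = 112 - 28 = 84$)
$w{\left(V,U \right)} = 189$ ($w{\left(V,U \right)} = 106 + 83 = 189$)
$w{\left(Z{\left(13,6 \right)},X \right)} + n{\left(-6,221 \right)} = 189 + 135 = 324$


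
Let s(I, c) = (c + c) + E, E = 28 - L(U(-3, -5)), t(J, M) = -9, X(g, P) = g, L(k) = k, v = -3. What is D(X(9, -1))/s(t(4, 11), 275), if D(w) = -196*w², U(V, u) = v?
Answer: -2268/83 ≈ -27.325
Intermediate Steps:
U(V, u) = -3
E = 31 (E = 28 - 1*(-3) = 28 + 3 = 31)
s(I, c) = 31 + 2*c (s(I, c) = (c + c) + 31 = 2*c + 31 = 31 + 2*c)
D(X(9, -1))/s(t(4, 11), 275) = (-196*9²)/(31 + 2*275) = (-196*81)/(31 + 550) = -15876/581 = -15876*1/581 = -2268/83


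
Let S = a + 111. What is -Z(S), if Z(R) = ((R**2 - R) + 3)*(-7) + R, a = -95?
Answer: 1685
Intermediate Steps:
S = 16 (S = -95 + 111 = 16)
Z(R) = -21 - 7*R**2 + 8*R (Z(R) = (3 + R**2 - R)*(-7) + R = (-21 - 7*R**2 + 7*R) + R = -21 - 7*R**2 + 8*R)
-Z(S) = -(-21 - 7*16**2 + 8*16) = -(-21 - 7*256 + 128) = -(-21 - 1792 + 128) = -1*(-1685) = 1685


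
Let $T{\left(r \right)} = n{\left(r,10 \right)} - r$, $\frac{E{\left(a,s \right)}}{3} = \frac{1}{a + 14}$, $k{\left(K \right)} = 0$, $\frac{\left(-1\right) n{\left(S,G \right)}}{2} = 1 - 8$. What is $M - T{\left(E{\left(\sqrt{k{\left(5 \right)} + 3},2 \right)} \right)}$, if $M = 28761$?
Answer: $\frac{5548213}{193} - \frac{3 \sqrt{3}}{193} \approx 28747.0$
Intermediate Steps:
$n{\left(S,G \right)} = 14$ ($n{\left(S,G \right)} = - 2 \left(1 - 8\right) = \left(-2\right) \left(-7\right) = 14$)
$E{\left(a,s \right)} = \frac{3}{14 + a}$ ($E{\left(a,s \right)} = \frac{3}{a + 14} = \frac{3}{14 + a}$)
$T{\left(r \right)} = 14 - r$
$M - T{\left(E{\left(\sqrt{k{\left(5 \right)} + 3},2 \right)} \right)} = 28761 - \left(14 - \frac{3}{14 + \sqrt{0 + 3}}\right) = 28761 - \left(14 - \frac{3}{14 + \sqrt{3}}\right) = 28747 + \frac{3}{14 + \sqrt{3}}$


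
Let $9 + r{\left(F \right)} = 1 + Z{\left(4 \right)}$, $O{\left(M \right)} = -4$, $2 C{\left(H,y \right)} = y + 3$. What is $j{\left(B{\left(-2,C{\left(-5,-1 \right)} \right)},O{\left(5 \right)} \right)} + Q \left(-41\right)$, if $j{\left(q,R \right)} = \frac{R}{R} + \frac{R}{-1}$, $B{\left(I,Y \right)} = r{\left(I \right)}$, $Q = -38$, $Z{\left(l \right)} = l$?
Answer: $1563$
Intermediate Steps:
$C{\left(H,y \right)} = \frac{3}{2} + \frac{y}{2}$ ($C{\left(H,y \right)} = \frac{y + 3}{2} = \frac{3 + y}{2} = \frac{3}{2} + \frac{y}{2}$)
$r{\left(F \right)} = -4$ ($r{\left(F \right)} = -9 + \left(1 + 4\right) = -9 + 5 = -4$)
$B{\left(I,Y \right)} = -4$
$j{\left(q,R \right)} = 1 - R$ ($j{\left(q,R \right)} = 1 + R \left(-1\right) = 1 - R$)
$j{\left(B{\left(-2,C{\left(-5,-1 \right)} \right)},O{\left(5 \right)} \right)} + Q \left(-41\right) = \left(1 - -4\right) - -1558 = \left(1 + 4\right) + 1558 = 5 + 1558 = 1563$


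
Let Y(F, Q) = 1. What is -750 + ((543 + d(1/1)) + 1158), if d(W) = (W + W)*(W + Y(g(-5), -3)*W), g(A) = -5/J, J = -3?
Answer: 955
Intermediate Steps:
g(A) = 5/3 (g(A) = -5/(-3) = -5*(-⅓) = 5/3)
d(W) = 4*W² (d(W) = (W + W)*(W + 1*W) = (2*W)*(W + W) = (2*W)*(2*W) = 4*W²)
-750 + ((543 + d(1/1)) + 1158) = -750 + ((543 + 4*(1/1)²) + 1158) = -750 + ((543 + 4*1²) + 1158) = -750 + ((543 + 4*1) + 1158) = -750 + ((543 + 4) + 1158) = -750 + (547 + 1158) = -750 + 1705 = 955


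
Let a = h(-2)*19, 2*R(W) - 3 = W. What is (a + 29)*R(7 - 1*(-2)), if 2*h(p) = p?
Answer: 60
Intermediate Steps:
R(W) = 3/2 + W/2
h(p) = p/2
a = -19 (a = ((½)*(-2))*19 = -1*19 = -19)
(a + 29)*R(7 - 1*(-2)) = (-19 + 29)*(3/2 + (7 - 1*(-2))/2) = 10*(3/2 + (7 + 2)/2) = 10*(3/2 + (½)*9) = 10*(3/2 + 9/2) = 10*6 = 60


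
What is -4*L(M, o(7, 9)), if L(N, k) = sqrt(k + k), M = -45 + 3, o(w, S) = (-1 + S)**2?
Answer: -32*sqrt(2) ≈ -45.255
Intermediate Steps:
M = -42
L(N, k) = sqrt(2)*sqrt(k) (L(N, k) = sqrt(2*k) = sqrt(2)*sqrt(k))
-4*L(M, o(7, 9)) = -4*sqrt(2)*sqrt((-1 + 9)**2) = -4*sqrt(2)*sqrt(8**2) = -4*sqrt(2)*sqrt(64) = -4*sqrt(2)*8 = -32*sqrt(2)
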